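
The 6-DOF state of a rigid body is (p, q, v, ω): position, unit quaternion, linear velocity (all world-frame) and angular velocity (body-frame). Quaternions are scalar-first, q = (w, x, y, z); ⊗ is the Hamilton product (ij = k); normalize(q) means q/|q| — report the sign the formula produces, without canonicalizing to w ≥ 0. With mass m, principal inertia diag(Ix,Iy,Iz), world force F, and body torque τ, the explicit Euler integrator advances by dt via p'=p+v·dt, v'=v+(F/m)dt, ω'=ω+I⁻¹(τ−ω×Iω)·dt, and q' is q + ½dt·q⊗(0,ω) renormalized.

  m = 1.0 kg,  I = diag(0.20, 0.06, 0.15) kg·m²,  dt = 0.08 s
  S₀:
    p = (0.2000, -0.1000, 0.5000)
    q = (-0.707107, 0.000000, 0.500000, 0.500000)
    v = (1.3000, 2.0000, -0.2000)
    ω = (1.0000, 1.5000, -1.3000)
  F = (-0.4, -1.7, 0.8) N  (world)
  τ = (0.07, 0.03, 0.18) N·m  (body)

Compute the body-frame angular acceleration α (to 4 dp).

precession coupling ω×(Iω) = (-0.1755, -0.0650, -0.2100)
α = I⁻¹(τ − ω×Iω) = (1.2275, 1.5833, 2.6000)

α = (1.2275, 1.5833, 2.6000)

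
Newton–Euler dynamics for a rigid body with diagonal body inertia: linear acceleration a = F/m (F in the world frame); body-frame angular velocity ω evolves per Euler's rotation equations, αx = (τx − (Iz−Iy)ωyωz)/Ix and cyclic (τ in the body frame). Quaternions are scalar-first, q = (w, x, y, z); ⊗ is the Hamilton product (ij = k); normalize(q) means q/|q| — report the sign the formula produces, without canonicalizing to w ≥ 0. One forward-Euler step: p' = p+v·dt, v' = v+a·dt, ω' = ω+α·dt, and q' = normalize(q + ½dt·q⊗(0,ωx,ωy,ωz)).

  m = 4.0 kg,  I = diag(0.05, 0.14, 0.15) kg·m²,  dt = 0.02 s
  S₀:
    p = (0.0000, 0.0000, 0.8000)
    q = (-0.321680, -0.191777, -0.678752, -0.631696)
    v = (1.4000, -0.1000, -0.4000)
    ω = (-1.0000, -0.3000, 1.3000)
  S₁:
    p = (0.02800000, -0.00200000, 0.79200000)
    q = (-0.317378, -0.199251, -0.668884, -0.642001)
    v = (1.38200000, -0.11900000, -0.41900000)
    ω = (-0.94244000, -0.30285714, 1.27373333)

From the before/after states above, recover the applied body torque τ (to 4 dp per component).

ω₁ − ω₀ = (0.05756000, -0.00285714, -0.02626667)
gyro term ω₀×Iω₀ = (-0.0039, 0.1300, 0.0270)
applied torque τ = (0.1400, 0.1100, -0.1700)

τ = (0.1400, 0.1100, -0.1700)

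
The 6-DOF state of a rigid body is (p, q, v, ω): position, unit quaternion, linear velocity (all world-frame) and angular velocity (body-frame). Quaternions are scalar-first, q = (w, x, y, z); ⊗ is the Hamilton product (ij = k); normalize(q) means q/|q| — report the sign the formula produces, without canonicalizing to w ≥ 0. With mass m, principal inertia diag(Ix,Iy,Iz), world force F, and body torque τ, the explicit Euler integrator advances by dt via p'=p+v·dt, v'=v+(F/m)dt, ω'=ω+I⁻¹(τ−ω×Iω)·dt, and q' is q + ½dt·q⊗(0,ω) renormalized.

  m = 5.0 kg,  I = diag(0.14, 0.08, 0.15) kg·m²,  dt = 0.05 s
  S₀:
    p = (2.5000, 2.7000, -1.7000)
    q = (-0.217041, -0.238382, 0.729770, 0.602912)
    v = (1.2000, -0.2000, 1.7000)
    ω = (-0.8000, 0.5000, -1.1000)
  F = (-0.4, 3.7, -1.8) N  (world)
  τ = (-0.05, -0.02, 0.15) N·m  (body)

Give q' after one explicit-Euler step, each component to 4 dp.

2q̇ = q⊗(0,ω) = (0.1076126, -0.9305702, -0.8530703, 0.7033701)
updated quaternion q' = (-0.2142, -0.2615, 0.7080, 0.6201)

q' = (-0.2142, -0.2615, 0.7080, 0.6201)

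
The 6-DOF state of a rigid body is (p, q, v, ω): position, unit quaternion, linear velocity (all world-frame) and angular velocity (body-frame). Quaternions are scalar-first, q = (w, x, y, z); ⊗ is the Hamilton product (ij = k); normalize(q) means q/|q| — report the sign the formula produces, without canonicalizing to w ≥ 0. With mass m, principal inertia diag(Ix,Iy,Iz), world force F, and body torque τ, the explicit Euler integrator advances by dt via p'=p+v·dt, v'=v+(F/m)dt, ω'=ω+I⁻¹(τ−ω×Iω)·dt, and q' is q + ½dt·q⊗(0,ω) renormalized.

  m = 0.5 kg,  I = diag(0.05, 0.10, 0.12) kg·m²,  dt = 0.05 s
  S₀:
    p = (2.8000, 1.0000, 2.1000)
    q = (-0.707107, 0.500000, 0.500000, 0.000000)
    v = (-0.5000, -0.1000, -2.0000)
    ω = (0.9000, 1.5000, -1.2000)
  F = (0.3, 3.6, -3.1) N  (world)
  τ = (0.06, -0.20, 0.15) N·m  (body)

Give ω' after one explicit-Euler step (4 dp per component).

ω' = (0.9960, 1.3622, -1.1656)

ω×(Iω) gyroscopic = (-0.0360, 0.0756, 0.0675)
angular accel α = (1.9200, -2.7560, 0.6875)
ω' = ω + α·dt = (0.9960, 1.3622, -1.1656)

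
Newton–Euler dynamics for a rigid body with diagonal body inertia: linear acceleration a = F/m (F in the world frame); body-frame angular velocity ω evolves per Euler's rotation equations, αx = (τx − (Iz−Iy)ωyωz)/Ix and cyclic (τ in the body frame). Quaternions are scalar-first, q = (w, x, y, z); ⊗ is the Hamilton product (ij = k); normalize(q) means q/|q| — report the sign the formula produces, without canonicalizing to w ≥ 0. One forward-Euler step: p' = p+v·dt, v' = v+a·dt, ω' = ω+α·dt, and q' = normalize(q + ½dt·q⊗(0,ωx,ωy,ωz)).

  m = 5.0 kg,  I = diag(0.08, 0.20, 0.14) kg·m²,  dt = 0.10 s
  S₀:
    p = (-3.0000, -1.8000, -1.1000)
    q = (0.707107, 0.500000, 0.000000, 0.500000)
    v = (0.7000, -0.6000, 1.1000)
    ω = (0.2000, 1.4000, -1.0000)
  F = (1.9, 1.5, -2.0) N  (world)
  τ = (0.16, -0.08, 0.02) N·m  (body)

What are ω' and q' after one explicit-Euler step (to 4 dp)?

ω' = (0.2950, 1.3540, -1.0097)
q' = (0.7244, 0.4703, 0.0792, 0.4978)

gyro term ω×Iω = (0.0840, 0.0120, 0.0336)
(τ − ω×Iω)/I = (0.9500, -0.4600, -0.0971)
new body rate ω' = (0.2950, 1.3540, -1.0097)
Hamilton product q⊗(0,ω) = (0.4000000, -0.5585786, 1.5899498, -0.0071070)
q + ½dt·q⊗(0,ω), renormalized = (0.7244, 0.4703, 0.0792, 0.4978)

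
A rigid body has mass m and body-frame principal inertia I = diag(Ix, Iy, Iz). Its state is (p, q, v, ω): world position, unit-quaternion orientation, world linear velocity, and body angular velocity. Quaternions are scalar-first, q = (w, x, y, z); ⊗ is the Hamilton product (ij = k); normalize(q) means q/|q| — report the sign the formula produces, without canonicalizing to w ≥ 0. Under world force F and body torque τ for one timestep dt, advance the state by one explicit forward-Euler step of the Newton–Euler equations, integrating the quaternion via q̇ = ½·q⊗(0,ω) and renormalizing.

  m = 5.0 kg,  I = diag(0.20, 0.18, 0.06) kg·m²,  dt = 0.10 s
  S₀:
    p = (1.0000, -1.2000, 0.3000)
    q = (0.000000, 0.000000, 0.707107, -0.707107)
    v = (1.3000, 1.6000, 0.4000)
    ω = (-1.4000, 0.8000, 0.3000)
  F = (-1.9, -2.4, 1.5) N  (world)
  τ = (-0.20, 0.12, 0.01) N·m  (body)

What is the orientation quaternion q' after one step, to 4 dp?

q' = (-0.0176, 0.0388, 0.7541, -0.6554)

q⊗(0,ω) = (-0.3535535, 0.7778177, 0.9899498, 0.9899498)
q' = normalize(q + ½dt·q⊗(0,ω)) = (-0.0176, 0.0388, 0.7541, -0.6554)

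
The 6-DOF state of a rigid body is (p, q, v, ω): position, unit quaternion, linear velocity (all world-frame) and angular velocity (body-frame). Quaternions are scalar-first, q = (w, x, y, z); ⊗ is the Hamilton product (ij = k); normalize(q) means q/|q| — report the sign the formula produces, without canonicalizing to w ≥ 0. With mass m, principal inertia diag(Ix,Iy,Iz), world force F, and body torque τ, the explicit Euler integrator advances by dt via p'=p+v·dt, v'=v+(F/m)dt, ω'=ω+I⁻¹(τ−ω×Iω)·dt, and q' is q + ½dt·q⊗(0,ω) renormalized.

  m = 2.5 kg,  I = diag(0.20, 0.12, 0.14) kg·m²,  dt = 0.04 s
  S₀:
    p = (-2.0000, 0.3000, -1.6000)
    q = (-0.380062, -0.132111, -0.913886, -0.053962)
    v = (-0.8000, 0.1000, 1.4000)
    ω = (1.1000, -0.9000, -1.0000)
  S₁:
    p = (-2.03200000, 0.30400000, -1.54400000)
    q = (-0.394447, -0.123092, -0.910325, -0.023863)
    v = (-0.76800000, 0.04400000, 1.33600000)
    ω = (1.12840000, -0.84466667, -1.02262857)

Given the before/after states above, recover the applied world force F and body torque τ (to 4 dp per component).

F = (2.0000, -3.5000, -4.0000)
τ = (0.1600, 0.1000, 0.0000)

v₁ − v₀ = (0.03200000, -0.05600000, -0.06400000)
m·(v₁−v₀)/dt = (2.0000, -3.5000, -4.0000)
rate change Δω = (0.02840000, 0.05533333, -0.02262857)
I·α + gyro = (0.1600, 0.1000, 0.0000)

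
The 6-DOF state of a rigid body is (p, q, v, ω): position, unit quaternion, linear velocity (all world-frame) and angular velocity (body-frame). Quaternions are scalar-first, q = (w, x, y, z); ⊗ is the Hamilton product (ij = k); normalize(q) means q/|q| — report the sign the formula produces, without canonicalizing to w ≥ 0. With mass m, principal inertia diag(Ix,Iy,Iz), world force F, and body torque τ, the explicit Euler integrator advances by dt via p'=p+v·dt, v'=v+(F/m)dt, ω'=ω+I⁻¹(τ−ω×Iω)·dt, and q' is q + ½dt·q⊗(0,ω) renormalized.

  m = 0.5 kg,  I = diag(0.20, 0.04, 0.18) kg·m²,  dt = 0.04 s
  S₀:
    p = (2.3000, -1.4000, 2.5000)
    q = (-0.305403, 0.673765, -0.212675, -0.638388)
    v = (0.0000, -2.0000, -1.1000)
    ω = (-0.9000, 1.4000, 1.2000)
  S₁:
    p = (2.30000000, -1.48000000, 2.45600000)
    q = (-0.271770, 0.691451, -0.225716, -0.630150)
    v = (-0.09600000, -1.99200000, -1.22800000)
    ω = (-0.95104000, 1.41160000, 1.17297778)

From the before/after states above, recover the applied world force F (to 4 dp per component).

velocity change Δv = (-0.09600000, 0.00800000, -0.12800000)
m·(v₁−v₀)/dt = (-1.2000, 0.1000, -1.6000)

F = (-1.2000, 0.1000, -1.6000)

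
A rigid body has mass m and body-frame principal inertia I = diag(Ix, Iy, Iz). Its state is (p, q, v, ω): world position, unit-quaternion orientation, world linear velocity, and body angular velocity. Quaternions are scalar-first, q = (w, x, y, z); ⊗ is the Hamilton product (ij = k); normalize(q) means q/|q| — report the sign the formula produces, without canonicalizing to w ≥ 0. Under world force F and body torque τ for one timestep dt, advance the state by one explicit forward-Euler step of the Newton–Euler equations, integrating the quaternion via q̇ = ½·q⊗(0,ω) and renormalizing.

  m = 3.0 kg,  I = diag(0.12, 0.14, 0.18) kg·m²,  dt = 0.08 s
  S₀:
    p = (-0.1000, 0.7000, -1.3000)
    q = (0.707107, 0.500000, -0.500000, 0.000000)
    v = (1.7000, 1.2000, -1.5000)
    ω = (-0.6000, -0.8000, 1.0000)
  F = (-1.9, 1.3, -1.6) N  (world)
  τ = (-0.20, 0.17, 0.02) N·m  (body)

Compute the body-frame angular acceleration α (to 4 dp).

α = (-1.4000, 0.9571, 0.0578)

precession coupling ω×(Iω) = (-0.0320, 0.0360, 0.0096)
angular accel α = (-1.4000, 0.9571, 0.0578)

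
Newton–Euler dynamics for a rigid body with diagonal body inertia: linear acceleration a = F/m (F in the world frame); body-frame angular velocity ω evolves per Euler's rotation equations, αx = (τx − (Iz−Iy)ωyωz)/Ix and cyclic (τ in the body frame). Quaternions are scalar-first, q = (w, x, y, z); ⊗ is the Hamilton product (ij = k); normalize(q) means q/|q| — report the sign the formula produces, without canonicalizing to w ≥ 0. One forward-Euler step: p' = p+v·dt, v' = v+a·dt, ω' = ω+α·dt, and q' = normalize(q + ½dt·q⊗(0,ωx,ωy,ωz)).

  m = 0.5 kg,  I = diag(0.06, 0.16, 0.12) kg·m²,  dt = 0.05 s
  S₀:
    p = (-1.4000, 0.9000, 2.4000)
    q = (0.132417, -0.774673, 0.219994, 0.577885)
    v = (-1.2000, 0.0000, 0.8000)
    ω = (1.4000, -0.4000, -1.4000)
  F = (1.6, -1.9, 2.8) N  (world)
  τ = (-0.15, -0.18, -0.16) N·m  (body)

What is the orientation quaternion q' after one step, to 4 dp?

q' = (0.1817, -0.7710, 0.2115, 0.5726)

2q̇ = q⊗(0,ω) = (1.9815788, 0.1085462, -0.3284700, -0.1835062)
q' = normalize(q + ½dt·q⊗(0,ω)) = (0.1817, -0.7710, 0.2115, 0.5726)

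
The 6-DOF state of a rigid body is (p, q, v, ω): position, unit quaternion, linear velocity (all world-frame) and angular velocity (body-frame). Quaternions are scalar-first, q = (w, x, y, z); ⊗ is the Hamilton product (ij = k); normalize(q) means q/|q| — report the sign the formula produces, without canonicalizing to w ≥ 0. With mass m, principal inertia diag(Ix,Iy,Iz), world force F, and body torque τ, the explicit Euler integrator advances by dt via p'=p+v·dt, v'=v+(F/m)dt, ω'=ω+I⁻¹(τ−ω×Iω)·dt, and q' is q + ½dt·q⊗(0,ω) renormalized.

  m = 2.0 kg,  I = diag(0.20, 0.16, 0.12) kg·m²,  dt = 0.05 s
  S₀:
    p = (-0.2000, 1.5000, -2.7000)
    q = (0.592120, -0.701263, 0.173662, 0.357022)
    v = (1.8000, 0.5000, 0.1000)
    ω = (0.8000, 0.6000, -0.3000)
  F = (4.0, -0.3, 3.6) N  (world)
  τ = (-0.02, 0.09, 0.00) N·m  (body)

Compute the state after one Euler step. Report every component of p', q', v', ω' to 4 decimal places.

p' = (-0.1100, 1.5250, -2.6950)
q' = (0.6060, -0.6958, 0.1844, 0.3385)
v' = (1.9000, 0.4925, 0.1900)
ω' = (0.7932, 0.6341, -0.2920)

a = (2.0000, -0.1500, 1.8000)
new position p' = (-0.1100, 1.5250, -2.6950)
v' = v + a·dt = (1.9000, 0.4925, 0.1900)
precession coupling ω×(Iω) = (0.0072, -0.0192, -0.0192)
angular accel α = (-0.1360, 0.6825, 0.1600)
ω + α·dt = (0.7932, 0.6341, -0.2920)
2q̇ = q⊗(0,ω) = (0.5639198, 0.2073842, 0.4305107, -0.7373234)
q' = normalize(q + ½dt·q⊗(0,ω)) = (0.6060, -0.6958, 0.1844, 0.3385)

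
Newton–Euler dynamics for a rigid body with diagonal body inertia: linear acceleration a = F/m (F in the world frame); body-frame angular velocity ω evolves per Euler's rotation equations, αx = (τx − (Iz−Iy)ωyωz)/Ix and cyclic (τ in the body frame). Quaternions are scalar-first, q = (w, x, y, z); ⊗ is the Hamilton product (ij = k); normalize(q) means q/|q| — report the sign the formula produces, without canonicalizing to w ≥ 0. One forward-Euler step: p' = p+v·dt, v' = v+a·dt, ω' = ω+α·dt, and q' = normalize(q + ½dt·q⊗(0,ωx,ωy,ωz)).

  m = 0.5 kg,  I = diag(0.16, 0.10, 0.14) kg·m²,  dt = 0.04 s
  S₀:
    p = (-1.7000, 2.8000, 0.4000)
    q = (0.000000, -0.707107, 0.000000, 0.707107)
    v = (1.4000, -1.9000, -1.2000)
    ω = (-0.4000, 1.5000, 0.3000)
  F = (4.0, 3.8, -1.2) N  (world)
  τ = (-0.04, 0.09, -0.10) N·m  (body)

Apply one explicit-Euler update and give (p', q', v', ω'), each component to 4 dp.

p' = (-1.6440, 2.7240, 0.3520)
q' = (-0.0099, -0.7280, -0.0014, 0.6856)
v' = (1.7200, -1.5960, -1.2960)
ω' = (-0.4145, 1.5370, 0.2611)

α = I⁻¹(τ − ω×Iω) = (-0.3625, 0.9240, -0.9714)
ω + α·dt = (-0.4145, 1.5370, 0.2611)
q⊗(0,ω) = (-0.4949749, -1.0606605, -0.0707107, -1.0606605)
updated quaternion q' = (-0.0099, -0.7280, -0.0014, 0.6856)
p' = p + v·dt = (-1.6440, 2.7240, 0.3520)
v + (F/m)dt = (1.7200, -1.5960, -1.2960)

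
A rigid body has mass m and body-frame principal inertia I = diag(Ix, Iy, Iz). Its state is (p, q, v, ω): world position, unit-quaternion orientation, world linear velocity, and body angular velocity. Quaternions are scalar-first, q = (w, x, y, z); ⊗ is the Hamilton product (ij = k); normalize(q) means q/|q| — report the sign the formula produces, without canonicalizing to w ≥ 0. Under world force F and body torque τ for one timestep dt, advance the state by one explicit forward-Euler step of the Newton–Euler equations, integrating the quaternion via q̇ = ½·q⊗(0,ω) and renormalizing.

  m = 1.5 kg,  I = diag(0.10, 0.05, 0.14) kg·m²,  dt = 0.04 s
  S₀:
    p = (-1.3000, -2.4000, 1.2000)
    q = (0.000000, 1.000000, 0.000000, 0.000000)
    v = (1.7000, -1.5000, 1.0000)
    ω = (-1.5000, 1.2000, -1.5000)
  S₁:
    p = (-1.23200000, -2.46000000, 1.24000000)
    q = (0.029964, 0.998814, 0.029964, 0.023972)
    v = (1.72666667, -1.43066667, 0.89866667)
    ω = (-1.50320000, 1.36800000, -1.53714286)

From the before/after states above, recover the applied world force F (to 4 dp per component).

v₁ − v₀ = (0.02666667, 0.06933333, -0.10133333)
m·(v₁−v₀)/dt = (1.0000, 2.6000, -3.8000)

F = (1.0000, 2.6000, -3.8000)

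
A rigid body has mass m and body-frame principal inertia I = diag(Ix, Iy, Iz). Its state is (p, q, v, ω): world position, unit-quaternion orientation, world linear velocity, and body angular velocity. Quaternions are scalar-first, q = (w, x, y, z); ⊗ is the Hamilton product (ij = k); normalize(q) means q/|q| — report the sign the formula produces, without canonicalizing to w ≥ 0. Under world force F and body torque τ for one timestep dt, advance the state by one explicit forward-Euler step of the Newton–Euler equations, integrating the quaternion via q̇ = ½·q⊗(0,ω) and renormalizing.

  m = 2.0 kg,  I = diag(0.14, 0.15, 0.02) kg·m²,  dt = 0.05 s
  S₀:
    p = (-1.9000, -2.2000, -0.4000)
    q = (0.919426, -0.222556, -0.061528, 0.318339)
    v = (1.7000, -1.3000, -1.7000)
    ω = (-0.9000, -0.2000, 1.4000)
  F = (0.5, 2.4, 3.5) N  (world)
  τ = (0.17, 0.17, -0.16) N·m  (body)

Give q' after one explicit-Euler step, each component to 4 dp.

q⊗(0,ω) = (-0.6582806, -0.8499548, -0.1588119, 1.2763324)
q' = normalize(q + ½dt·q⊗(0,ω)) = (0.9022, -0.2436, -0.0654, 0.3499)

q' = (0.9022, -0.2436, -0.0654, 0.3499)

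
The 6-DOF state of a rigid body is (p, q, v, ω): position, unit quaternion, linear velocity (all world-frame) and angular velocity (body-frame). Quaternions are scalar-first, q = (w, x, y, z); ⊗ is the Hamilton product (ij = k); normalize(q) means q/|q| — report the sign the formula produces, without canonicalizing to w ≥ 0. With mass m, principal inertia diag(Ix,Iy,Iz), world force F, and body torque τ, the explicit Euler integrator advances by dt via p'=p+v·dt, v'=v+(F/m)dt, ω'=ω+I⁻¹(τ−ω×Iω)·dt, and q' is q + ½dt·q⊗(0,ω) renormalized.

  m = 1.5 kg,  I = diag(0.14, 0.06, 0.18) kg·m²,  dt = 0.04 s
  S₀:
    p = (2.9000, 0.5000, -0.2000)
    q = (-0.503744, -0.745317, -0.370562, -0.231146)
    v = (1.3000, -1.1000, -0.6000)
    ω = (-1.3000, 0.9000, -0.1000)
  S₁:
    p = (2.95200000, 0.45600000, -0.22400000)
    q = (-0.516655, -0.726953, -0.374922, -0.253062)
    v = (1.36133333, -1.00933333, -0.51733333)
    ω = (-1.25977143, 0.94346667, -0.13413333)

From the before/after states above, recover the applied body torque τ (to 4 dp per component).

Δω = ω₁−ω₀ = (0.04022857, 0.04346667, -0.03413333)
ω₀×(Iω₀) = (-0.0108, -0.0052, 0.0936)
τ = I·(Δω/dt) + ω₀×(Iω₀) = (0.1300, 0.0600, -0.0600)

τ = (0.1300, 0.0600, -0.0600)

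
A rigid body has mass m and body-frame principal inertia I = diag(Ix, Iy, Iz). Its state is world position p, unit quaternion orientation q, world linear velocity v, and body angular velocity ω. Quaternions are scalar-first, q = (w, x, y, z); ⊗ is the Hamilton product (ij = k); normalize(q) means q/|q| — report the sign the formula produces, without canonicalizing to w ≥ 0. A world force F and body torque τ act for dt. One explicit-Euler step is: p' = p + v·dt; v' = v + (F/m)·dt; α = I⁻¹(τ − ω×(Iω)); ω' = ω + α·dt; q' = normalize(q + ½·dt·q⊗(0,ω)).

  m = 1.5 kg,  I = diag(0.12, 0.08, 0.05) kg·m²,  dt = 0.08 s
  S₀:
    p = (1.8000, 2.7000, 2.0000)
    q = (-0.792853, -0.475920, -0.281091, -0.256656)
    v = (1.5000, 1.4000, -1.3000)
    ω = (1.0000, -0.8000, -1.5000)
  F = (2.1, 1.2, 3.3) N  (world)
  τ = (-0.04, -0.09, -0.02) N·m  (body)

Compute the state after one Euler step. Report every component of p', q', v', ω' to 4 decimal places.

a = F/m = (1.4000, 0.8000, 2.2000)
new position p' = (1.9200, 2.8120, 1.8960)
new velocity v' = (1.6120, 1.4640, -1.1240)
precession coupling ω×(Iω) = (-0.0360, -0.1050, 0.0320)
angular accel α = (-0.0333, 0.1875, -1.0400)
ω' = ω + α·dt = (0.9973, -0.7850, -1.5832)
q⊗(0,ω) = (-0.1339368, -0.5765413, -0.3362536, 1.8511065)
q' = normalize(q + ½dt·q⊗(0,ω)) = (-0.7957, -0.4974, -0.2936, -0.1820)

p' = (1.9200, 2.8120, 1.8960)
q' = (-0.7957, -0.4974, -0.2936, -0.1820)
v' = (1.6120, 1.4640, -1.1240)
ω' = (0.9973, -0.7850, -1.5832)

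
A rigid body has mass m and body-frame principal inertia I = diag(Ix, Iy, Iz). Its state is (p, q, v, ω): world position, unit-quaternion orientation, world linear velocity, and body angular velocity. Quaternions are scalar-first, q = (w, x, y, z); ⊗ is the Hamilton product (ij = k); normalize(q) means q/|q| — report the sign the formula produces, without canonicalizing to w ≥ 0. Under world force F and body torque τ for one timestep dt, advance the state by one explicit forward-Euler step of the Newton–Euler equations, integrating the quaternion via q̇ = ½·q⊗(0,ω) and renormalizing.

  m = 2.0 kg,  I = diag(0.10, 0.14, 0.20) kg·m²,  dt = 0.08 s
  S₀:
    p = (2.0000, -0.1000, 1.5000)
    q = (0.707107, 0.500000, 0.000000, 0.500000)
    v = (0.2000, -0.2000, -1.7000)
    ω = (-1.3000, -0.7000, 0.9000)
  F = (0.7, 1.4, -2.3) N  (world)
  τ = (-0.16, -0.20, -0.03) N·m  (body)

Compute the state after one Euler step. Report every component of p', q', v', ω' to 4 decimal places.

p' = (2.0160, -0.1160, 1.3640)
q' = (0.7134, 0.4761, -0.0636, 0.5102)
v' = (0.2280, -0.1440, -1.7920)
ω' = (-1.3978, -0.8811, 0.8734)

a = (0.3500, 0.7000, -1.1500)
p + v·dt = (2.0160, -0.1160, 1.3640)
v' = v + a·dt = (0.2280, -0.1440, -1.7920)
angular accel α = (-1.2220, -2.2643, -0.3320)
ω' = ω + α·dt = (-1.3978, -0.8811, 0.8734)
2q̇ = q⊗(0,ω) = (0.2000000, -0.5692391, -1.5949749, 0.2863963)
updated quaternion q' = (0.7134, 0.4761, -0.0636, 0.5102)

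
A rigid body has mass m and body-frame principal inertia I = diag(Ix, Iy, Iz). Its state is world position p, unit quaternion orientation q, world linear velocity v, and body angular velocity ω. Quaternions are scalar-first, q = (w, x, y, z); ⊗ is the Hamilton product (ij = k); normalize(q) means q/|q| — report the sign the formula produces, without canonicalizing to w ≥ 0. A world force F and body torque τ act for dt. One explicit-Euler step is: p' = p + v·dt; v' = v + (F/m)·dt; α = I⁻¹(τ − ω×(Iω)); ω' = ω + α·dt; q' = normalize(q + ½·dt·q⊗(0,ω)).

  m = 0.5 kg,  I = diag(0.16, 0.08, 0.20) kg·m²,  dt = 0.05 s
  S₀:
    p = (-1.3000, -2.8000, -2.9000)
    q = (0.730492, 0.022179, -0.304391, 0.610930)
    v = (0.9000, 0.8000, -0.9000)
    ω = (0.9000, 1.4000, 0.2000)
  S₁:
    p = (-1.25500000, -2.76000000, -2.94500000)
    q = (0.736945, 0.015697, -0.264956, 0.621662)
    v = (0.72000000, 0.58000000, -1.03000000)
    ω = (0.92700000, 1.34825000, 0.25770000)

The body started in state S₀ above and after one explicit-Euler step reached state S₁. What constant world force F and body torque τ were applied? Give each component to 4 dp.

F = (-1.8000, -2.2000, -1.3000)
τ = (0.1200, -0.0900, 0.1300)

rate change Δω = (0.02700000, -0.05175000, 0.05770000)
applied torque τ = (0.1200, -0.0900, 0.1300)
Δv = v₁−v₀ = (-0.18000000, -0.22000000, -0.13000000)
F = m·Δv/dt = (-1.8000, -2.2000, -1.3000)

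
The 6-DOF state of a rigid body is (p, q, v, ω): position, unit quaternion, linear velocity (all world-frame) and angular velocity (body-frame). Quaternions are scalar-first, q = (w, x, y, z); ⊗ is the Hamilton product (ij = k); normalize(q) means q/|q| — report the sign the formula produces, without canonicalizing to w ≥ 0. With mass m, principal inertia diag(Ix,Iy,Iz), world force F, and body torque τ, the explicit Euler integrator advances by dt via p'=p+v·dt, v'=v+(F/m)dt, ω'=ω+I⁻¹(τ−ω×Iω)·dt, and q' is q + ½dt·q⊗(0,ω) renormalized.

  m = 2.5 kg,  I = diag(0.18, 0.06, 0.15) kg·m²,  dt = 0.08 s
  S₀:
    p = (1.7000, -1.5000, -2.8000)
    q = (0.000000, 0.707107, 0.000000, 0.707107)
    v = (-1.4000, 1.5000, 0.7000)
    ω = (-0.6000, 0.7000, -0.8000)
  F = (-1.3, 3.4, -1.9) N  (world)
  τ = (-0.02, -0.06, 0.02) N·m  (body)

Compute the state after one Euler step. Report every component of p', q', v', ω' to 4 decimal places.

p' = (1.5880, -1.3800, -2.7440)
q' = (0.0396, 0.6865, 0.0057, 0.7260)
v' = (-1.4416, 1.6088, 0.6392)
ω' = (-0.5865, 0.6008, -0.8162)

(τ − ω×Iω)/I = (0.1689, -1.2400, -0.2027)
ω' = ω + α·dt = (-0.5865, 0.6008, -0.8162)
2q̇ = q⊗(0,ω) = (0.9899498, -0.4949749, 0.1414214, 0.4949749)
q' = normalize(q + ½dt·q⊗(0,ω)) = (0.0396, 0.6865, 0.0057, 0.7260)
a = F/m = (-0.5200, 1.3600, -0.7600)
new position p' = (1.5880, -1.3800, -2.7440)
v' = v + a·dt = (-1.4416, 1.6088, 0.6392)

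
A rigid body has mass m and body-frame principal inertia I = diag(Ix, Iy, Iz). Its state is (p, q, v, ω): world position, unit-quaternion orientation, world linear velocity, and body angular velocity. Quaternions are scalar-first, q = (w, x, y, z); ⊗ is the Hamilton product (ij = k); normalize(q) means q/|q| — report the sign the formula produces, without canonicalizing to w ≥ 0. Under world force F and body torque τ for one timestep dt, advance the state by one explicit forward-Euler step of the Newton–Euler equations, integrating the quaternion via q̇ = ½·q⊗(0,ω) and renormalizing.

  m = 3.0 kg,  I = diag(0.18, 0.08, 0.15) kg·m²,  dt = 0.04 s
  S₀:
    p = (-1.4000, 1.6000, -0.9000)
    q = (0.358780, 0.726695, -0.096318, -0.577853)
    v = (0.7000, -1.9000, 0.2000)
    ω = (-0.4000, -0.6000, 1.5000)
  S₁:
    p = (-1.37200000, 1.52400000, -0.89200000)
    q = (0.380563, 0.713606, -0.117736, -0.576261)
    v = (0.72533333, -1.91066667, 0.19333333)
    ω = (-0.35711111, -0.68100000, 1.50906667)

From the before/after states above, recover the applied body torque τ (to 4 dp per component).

τ = (0.1300, -0.1800, 0.0100)

rate change Δω = (0.04288889, -0.08100000, 0.00906667)
gyro term ω₀×Iω₀ = (-0.0630, -0.0180, -0.0240)
τ = I·(Δω/dt) + ω₀×(Iω₀) = (0.1300, -0.1800, 0.0100)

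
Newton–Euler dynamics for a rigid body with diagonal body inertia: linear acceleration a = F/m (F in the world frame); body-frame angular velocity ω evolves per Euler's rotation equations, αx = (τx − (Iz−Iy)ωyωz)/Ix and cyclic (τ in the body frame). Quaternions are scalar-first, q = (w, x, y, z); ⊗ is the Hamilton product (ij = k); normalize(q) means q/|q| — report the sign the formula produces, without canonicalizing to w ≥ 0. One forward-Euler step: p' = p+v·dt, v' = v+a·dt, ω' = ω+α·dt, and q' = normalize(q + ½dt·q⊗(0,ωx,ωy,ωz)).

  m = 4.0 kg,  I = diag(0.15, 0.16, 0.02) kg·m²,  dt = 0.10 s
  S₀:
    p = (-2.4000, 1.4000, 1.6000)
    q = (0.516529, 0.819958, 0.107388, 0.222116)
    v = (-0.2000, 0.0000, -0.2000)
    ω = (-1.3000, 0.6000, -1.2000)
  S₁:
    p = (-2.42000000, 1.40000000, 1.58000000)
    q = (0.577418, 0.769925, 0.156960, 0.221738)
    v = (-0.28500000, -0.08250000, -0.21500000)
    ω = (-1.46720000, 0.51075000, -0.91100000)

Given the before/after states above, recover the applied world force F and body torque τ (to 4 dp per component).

F = (-3.4000, -3.3000, -0.6000)
τ = (-0.1500, 0.0600, 0.0500)

velocity change Δv = (-0.08500000, -0.08250000, -0.01500000)
m·(v₁−v₀)/dt = (-3.4000, -3.3000, -0.6000)
Δω = ω₁−ω₀ = (-0.16720000, -0.08925000, 0.28900000)
gyro term ω₀×Iω₀ = (0.1008, 0.2028, -0.0078)
applied torque τ = (-0.1500, 0.0600, 0.0500)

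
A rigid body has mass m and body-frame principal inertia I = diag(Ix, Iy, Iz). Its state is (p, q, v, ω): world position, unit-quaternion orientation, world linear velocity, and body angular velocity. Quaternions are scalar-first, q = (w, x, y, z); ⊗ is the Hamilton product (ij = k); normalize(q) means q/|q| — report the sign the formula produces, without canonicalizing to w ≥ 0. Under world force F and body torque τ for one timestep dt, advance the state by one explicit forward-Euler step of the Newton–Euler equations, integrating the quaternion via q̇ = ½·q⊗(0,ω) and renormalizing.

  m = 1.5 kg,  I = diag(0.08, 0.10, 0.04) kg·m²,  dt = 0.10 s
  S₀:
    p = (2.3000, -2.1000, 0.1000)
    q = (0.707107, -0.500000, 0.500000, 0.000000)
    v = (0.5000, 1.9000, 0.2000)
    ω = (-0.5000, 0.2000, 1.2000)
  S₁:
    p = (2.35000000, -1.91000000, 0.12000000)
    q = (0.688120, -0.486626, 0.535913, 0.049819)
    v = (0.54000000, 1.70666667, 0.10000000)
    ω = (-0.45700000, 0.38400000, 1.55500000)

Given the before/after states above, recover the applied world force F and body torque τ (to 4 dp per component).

rate change Δω = (0.04300000, 0.18400000, 0.35500000)
I·α + gyro = (0.0200, 0.1600, 0.1400)
Δv = v₁−v₀ = (0.04000000, -0.19333333, -0.10000000)
m·(v₁−v₀)/dt = (0.6000, -2.9000, -1.5000)

F = (0.6000, -2.9000, -1.5000)
τ = (0.0200, 0.1600, 0.1400)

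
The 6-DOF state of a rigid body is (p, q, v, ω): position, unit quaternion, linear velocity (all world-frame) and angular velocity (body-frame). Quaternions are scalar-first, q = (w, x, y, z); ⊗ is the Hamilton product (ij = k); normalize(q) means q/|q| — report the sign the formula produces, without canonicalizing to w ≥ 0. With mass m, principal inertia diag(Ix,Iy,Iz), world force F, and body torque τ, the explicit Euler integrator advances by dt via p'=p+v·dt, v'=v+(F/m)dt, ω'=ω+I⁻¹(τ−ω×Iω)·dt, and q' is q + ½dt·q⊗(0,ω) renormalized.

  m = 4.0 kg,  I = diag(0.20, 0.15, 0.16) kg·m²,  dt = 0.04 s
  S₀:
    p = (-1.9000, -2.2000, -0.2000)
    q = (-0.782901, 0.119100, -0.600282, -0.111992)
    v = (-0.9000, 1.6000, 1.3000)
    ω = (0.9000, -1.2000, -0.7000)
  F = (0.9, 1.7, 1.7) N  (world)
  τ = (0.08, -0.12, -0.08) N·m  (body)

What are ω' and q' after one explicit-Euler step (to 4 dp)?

ω' = (0.9143, -1.2253, -0.7335)
q' = (-0.8006, 0.1107, -0.5815, -0.0930)

precession coupling ω×(Iω) = (0.0084, -0.0252, 0.0540)
α = I⁻¹(τ − ω×Iω) = (0.3580, -0.6320, -0.8375)
ω' = ω + α·dt = (0.9143, -1.2253, -0.7335)
q⊗(0,ω) = (-0.9059228, -0.4188039, 0.9220584, 0.9453645)
q' = normalize(q + ½dt·q⊗(0,ω)) = (-0.8006, 0.1107, -0.5815, -0.0930)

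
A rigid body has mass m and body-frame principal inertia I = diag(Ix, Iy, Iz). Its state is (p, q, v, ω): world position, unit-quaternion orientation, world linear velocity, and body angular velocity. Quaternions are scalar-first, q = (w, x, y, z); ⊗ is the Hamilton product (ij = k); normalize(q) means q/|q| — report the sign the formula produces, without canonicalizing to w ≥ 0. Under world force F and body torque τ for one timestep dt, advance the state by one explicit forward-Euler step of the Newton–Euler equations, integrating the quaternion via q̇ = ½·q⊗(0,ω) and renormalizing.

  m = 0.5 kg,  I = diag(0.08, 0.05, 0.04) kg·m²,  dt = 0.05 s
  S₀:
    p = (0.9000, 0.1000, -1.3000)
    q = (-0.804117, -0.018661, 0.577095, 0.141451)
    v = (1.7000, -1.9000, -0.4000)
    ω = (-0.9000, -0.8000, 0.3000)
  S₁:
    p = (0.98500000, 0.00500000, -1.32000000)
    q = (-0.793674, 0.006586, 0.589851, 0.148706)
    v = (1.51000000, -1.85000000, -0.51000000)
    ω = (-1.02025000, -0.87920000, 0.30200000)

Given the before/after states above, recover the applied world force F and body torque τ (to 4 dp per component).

ω₁ − ω₀ = (-0.12025000, -0.07920000, 0.00200000)
τ = I·(Δω/dt) + ω₀×(Iω₀) = (-0.1900, -0.0900, -0.0200)
Δv = v₁−v₀ = (-0.19000000, 0.05000000, -0.11000000)
applied force F = (-1.9000, 0.5000, -1.1000)

F = (-1.9000, 0.5000, -1.1000)
τ = (-0.1900, -0.0900, -0.0200)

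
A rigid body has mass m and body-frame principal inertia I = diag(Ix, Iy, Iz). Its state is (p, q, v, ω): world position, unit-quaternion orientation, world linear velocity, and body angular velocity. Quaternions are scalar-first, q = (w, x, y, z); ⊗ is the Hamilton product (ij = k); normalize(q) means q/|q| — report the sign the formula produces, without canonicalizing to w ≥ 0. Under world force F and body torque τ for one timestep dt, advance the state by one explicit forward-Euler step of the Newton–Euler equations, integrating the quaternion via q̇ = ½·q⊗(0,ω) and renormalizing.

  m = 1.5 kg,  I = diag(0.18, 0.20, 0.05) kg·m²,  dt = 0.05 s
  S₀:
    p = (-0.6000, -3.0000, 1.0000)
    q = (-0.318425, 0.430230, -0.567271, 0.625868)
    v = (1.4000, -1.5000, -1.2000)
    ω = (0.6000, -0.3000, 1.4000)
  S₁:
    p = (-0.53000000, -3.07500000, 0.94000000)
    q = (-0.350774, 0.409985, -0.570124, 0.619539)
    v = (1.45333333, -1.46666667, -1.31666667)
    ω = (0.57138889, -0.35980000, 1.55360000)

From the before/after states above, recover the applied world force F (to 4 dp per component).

F = (1.6000, 1.0000, -3.5000)

v₁ − v₀ = (0.05333333, 0.03333333, -0.11666667)
m·(v₁−v₀)/dt = (1.6000, 1.0000, -3.5000)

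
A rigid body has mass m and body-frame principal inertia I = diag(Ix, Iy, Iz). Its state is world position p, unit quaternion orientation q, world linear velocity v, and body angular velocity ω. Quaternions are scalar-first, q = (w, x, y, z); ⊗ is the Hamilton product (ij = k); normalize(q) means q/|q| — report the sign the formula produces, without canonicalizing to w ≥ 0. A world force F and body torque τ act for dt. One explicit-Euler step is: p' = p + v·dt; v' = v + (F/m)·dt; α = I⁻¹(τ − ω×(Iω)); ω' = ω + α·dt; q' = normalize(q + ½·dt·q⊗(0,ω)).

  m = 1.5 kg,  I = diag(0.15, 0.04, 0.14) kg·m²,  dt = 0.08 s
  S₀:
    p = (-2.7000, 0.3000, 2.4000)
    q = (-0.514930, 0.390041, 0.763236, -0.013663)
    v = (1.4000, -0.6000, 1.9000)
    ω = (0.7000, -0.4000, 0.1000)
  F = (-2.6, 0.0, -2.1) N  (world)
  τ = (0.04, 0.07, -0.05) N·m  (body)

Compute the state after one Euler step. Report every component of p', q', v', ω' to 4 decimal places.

p' = (-2.5880, 0.2520, 2.5520)
q' = (-0.5133, 0.3783, 0.7691, -0.0433)
v' = (1.2613, -0.6000, 1.7880)
ω' = (0.7235, -0.2614, 0.0538)

p' = p + v·dt = (-2.5880, 0.2520, 2.5520)
new velocity v' = (1.2613, -0.6000, 1.7880)
gyro term ω×Iω = (-0.0040, 0.0007, 0.0308)
angular accel α = (0.2933, 1.7325, -0.5771)
ω' = ω + α·dt = (0.7235, -0.2614, 0.0538)
Hamilton product q⊗(0,ω) = (0.0336320, -0.2895926, 0.1574038, -0.7417746)
q + ½dt·q⊗(0,ω), renormalized = (-0.5133, 0.3783, 0.7691, -0.0433)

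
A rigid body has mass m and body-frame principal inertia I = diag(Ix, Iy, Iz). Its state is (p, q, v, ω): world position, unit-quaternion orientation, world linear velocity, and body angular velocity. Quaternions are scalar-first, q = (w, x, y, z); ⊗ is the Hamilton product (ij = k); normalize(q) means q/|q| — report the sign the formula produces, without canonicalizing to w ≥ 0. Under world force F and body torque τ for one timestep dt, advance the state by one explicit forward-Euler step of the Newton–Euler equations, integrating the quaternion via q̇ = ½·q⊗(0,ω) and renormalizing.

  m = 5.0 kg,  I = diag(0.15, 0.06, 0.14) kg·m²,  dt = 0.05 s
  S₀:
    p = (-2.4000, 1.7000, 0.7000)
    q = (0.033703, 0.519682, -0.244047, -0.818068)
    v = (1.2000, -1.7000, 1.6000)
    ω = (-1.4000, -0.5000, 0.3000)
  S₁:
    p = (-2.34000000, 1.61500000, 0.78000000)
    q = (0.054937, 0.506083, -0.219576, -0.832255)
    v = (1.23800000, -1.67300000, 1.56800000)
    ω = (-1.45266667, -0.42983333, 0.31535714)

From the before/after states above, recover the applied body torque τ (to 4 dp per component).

τ = (-0.1700, 0.0800, -0.0200)

Δω = ω₁−ω₀ = (-0.05266667, 0.07016667, 0.01535714)
τ = I·(Δω/dt) + ω₀×(Iω₀) = (-0.1700, 0.0800, -0.0200)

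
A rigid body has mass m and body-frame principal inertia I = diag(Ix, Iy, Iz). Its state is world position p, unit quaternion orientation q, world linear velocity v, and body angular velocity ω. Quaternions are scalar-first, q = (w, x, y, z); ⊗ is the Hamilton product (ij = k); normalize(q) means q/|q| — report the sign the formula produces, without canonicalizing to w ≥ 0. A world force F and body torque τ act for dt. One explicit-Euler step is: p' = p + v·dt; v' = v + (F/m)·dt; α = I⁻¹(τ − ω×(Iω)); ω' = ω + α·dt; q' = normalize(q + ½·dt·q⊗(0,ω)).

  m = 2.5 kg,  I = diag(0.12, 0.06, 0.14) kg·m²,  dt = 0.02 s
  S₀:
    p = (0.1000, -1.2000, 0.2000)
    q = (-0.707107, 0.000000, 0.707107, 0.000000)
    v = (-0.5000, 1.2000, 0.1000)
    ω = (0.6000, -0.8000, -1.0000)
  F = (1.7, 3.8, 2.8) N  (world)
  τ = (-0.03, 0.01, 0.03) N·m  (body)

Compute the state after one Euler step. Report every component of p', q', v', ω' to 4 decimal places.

p' = (0.0900, -1.1760, 0.2020)
q' = (-0.7014, -0.0113, 0.7127, 0.0028)
v' = (-0.4864, 1.2304, 0.1224)
ω' = (0.5843, -0.8007, -0.9998)

ω×(Iω) gyroscopic = (0.0640, 0.0120, 0.0288)
(τ − ω×Iω)/I = (-0.7833, -0.0333, 0.0086)
new body rate ω' = (0.5843, -0.8007, -0.9998)
2q̇ = q⊗(0,ω) = (0.5656856, -1.1313712, 0.5656856, 0.2828428)
q' = normalize(q + ½dt·q⊗(0,ω)) = (-0.7014, -0.0113, 0.7127, 0.0028)
p' = p + v·dt = (0.0900, -1.1760, 0.2020)
v + (F/m)dt = (-0.4864, 1.2304, 0.1224)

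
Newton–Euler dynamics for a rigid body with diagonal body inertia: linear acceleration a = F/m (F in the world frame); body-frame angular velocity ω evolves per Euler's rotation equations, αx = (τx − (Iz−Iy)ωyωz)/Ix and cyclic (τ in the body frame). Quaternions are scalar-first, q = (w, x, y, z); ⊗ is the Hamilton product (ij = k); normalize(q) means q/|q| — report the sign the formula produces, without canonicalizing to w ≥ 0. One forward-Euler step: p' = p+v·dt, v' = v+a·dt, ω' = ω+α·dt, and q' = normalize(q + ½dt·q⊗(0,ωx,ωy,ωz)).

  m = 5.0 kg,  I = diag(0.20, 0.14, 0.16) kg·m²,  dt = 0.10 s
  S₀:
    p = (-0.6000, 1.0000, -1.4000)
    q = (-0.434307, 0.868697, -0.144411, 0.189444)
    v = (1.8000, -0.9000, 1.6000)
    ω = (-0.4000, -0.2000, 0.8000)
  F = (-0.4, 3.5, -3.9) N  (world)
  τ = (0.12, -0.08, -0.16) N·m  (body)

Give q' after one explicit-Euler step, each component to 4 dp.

q' = (-0.4255, 0.8726, -0.1784, 0.1603)

Hamilton product q⊗(0,ω) = (0.1670414, 0.0960828, -0.6838738, -0.5789494)
q + ½dt·q⊗(0,ω), renormalized = (-0.4255, 0.8726, -0.1784, 0.1603)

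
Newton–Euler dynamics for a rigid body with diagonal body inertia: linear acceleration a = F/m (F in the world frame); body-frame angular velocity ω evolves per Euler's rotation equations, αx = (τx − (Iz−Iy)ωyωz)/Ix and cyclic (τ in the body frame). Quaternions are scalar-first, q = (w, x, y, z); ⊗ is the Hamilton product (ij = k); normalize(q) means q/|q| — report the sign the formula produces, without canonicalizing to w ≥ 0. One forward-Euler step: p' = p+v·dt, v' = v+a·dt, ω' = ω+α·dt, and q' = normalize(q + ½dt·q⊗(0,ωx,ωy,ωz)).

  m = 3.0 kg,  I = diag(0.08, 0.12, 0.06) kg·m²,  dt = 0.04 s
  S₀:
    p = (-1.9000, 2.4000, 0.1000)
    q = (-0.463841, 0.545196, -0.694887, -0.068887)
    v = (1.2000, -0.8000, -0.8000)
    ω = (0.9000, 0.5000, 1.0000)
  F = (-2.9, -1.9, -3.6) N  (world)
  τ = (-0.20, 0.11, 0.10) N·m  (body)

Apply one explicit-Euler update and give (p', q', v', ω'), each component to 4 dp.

p' = (-1.8520, 2.3680, 0.0680)
q' = (-0.4651, 0.5234, -0.7114, -0.0602)
v' = (1.1613, -0.8253, -0.8480)
ω' = (0.8150, 0.5307, 1.0547)

(τ − ω×Iω)/I = (-2.1250, 0.7667, 1.3667)
ω' = ω + α·dt = (0.8150, 0.5307, 1.0547)
Hamilton product q⊗(0,ω) = (-0.0743459, -1.0779004, -0.8391148, 0.4341553)
q' = normalize(q + ½dt·q⊗(0,ω)) = (-0.4651, 0.5234, -0.7114, -0.0602)
p + v·dt = (-1.8520, 2.3680, 0.0680)
v' = v + a·dt = (1.1613, -0.8253, -0.8480)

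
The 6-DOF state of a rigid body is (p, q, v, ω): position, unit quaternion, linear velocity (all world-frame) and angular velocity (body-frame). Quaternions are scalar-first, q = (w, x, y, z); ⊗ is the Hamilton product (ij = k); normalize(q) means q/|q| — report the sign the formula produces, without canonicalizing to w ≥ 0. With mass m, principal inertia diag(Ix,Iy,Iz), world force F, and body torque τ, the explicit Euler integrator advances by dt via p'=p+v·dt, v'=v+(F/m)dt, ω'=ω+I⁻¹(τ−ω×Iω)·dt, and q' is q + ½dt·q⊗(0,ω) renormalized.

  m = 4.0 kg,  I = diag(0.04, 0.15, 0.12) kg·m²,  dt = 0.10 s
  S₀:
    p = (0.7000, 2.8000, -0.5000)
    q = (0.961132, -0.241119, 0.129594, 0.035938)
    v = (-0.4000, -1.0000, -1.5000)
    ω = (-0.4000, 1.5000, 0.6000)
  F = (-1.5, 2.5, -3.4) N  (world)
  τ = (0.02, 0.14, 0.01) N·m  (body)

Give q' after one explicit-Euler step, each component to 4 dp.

q' = (0.9423, -0.2583, 0.2075, 0.0491)

2q̇ = q⊗(0,ω) = (-0.3124014, -0.3606034, 1.5719942, 0.2668383)
updated quaternion q' = (0.9423, -0.2583, 0.2075, 0.0491)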